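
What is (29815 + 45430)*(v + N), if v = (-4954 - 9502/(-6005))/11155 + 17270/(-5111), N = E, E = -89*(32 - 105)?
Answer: 33454408410608934923/68472859205 ≈ 4.8858e+8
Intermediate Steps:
E = 6497 (E = -89*(-73) = 6497)
N = 6497
v = -1308841732998/342364296025 (v = (-4954 - 9502*(-1)/6005)*(1/11155) + 17270*(-1/5111) = (-4954 - 1*(-9502/6005))*(1/11155) - 17270/5111 = (-4954 + 9502/6005)*(1/11155) - 17270/5111 = -29739268/6005*1/11155 - 17270/5111 = -29739268/66985775 - 17270/5111 = -1308841732998/342364296025 ≈ -3.8230)
(29815 + 45430)*(v + N) = (29815 + 45430)*(-1308841732998/342364296025 + 6497) = 75245*(2223031989541427/342364296025) = 33454408410608934923/68472859205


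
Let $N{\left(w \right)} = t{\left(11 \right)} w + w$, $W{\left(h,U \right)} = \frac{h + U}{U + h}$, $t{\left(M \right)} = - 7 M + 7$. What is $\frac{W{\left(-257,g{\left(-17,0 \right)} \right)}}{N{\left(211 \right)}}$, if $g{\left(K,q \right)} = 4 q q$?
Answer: $- \frac{1}{14559} \approx -6.8686 \cdot 10^{-5}$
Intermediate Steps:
$t{\left(M \right)} = 7 - 7 M$
$g{\left(K,q \right)} = 4 q^{2}$
$W{\left(h,U \right)} = 1$ ($W{\left(h,U \right)} = \frac{U + h}{U + h} = 1$)
$N{\left(w \right)} = - 69 w$ ($N{\left(w \right)} = \left(7 - 77\right) w + w = - 70 w + w = - 69 w$)
$\frac{W{\left(-257,g{\left(-17,0 \right)} \right)}}{N{\left(211 \right)}} = 1 \frac{1}{\left(-69\right) 211} = 1 \frac{1}{-14559} = 1 \left(- \frac{1}{14559}\right) = - \frac{1}{14559}$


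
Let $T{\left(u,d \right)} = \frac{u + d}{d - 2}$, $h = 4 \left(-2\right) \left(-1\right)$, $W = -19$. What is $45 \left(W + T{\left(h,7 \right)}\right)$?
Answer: $-720$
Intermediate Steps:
$h = 8$ ($h = \left(-8\right) \left(-1\right) = 8$)
$T{\left(u,d \right)} = \frac{d + u}{-2 + d}$
$45 \left(W + T{\left(h,7 \right)}\right) = 45 \left(-19 + \frac{7 + 8}{-2 + 7}\right) = 45 \left(-19 + \frac{1}{5} \cdot 15\right) = 45 \left(-19 + 3\right) = 45 \left(-16\right) = -720$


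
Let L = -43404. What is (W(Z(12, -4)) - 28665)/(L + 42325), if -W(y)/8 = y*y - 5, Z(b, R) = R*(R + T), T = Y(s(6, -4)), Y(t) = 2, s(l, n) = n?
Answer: 29137/1079 ≈ 27.004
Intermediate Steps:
T = 2
Z(b, R) = R*(2 + R) (Z(b, R) = R*(R + 2) = R*(2 + R))
W(y) = 40 - 8*y² (W(y) = -8*(y*y - 5) = -8*(y² - 5) = -8*(-5 + y²) = 40 - 8*y²)
(W(Z(12, -4)) - 28665)/(L + 42325) = ((40 - 8*16*(2 - 4)²) - 28665)/(-43404 + 42325) = ((40 - 8*(-4*(-2))²) - 28665)/(-1079) = ((40 - 8*8²) - 28665)*(-1/1079) = ((40 - 8*64) - 28665)*(-1/1079) = ((40 - 512) - 28665)*(-1/1079) = (-472 - 28665)*(-1/1079) = -29137*(-1/1079) = 29137/1079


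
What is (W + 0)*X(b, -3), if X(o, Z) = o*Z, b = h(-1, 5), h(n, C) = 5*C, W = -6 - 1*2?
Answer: 600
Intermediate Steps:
W = -8 (W = -6 - 2 = -8)
b = 25 (b = 5*5 = 25)
X(o, Z) = Z*o
(W + 0)*X(b, -3) = (-8 + 0)*(-3*25) = -8*(-75) = 600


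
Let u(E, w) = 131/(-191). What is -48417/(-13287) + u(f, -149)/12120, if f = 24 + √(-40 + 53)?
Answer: 37359913681/10252780680 ≈ 3.6439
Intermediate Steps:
f = 24 + √13 ≈ 27.606
u(E, w) = -131/191 (u(E, w) = 131*(-1/191) = -131/191)
-48417/(-13287) + u(f, -149)/12120 = -48417/(-13287) - 131/191/12120 = -48417*(-1/13287) - 131/191*1/12120 = 16139/4429 - 131/2314920 = 37359913681/10252780680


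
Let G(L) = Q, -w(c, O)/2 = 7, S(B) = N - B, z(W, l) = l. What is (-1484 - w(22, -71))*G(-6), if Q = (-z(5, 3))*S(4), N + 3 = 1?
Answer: -26460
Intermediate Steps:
N = -2 (N = -3 + 1 = -2)
S(B) = -2 - B
w(c, O) = -14 (w(c, O) = -2*7 = -14)
Q = 18 (Q = (-1*3)*(-2 - 1*4) = -3*(-2 - 4) = -3*(-6) = 18)
G(L) = 18
(-1484 - w(22, -71))*G(-6) = (-1484 - 1*(-14))*18 = (-1484 + 14)*18 = -1470*18 = -26460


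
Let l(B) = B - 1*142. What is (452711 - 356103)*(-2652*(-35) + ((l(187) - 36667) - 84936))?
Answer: -2776320704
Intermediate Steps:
l(B) = -142 + B (l(B) = B - 142 = -142 + B)
(452711 - 356103)*(-2652*(-35) + ((l(187) - 36667) - 84936)) = (452711 - 356103)*(-2652*(-35) + (((-142 + 187) - 36667) - 84936)) = 96608*(92820 + ((45 - 36667) - 84936)) = 96608*(92820 + (-36622 - 84936)) = 96608*(92820 - 121558) = 96608*(-28738) = -2776320704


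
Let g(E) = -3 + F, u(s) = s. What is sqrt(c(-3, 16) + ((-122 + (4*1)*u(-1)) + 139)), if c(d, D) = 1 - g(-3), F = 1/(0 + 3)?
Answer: 5*sqrt(6)/3 ≈ 4.0825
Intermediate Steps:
F = 1/3 ≈ 0.33333
g(E) = -8/3 (g(E) = -3 + 1/3 = -8/3)
c(d, D) = 11/3 (c(d, D) = 1 - 1*(-8/3) = 1 + 8/3 = 11/3)
sqrt(c(-3, 16) + ((-122 + (4*1)*u(-1)) + 139)) = sqrt(11/3 + ((-122 + (4*1)*(-1)) + 139)) = sqrt(11/3 + ((-122 + 4*(-1)) + 139)) = sqrt(11/3 + ((-122 - 4) + 139)) = sqrt(11/3 + (-126 + 139)) = sqrt(11/3 + 13) = sqrt(50/3) = 5*sqrt(6)/3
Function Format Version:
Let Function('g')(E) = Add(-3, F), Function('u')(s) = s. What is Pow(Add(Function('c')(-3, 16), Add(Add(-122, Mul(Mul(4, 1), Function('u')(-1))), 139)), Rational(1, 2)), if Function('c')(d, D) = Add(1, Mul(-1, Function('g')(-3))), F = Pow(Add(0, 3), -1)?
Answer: Mul(Rational(5, 3), Pow(6, Rational(1, 2))) ≈ 4.0825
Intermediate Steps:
F = Rational(1, 3) (F = Pow(3, -1) = Rational(1, 3) ≈ 0.33333)
Function('g')(E) = Rational(-8, 3) (Function('g')(E) = Add(-3, Rational(1, 3)) = Rational(-8, 3))
Function('c')(d, D) = Rational(11, 3) (Function('c')(d, D) = Add(1, Mul(-1, Rational(-8, 3))) = Add(1, Rational(8, 3)) = Rational(11, 3))
Pow(Add(Function('c')(-3, 16), Add(Add(-122, Mul(Mul(4, 1), Function('u')(-1))), 139)), Rational(1, 2)) = Pow(Add(Rational(11, 3), Add(Add(-122, Mul(Mul(4, 1), -1)), 139)), Rational(1, 2)) = Pow(Add(Rational(11, 3), Add(Add(-122, Mul(4, -1)), 139)), Rational(1, 2)) = Pow(Add(Rational(11, 3), Add(Add(-122, -4), 139)), Rational(1, 2)) = Pow(Add(Rational(11, 3), Add(-126, 139)), Rational(1, 2)) = Pow(Add(Rational(11, 3), 13), Rational(1, 2)) = Pow(Rational(50, 3), Rational(1, 2)) = Mul(Rational(5, 3), Pow(6, Rational(1, 2)))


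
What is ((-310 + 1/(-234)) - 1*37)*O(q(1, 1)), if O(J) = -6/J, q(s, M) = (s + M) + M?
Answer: 81199/117 ≈ 694.01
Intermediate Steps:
q(s, M) = s + 2*M (q(s, M) = (M + s) + M = s + 2*M)
((-310 + 1/(-234)) - 1*37)*O(q(1, 1)) = ((-310 + 1/(-234)) - 1*37)*(-6/(1 + 2*1)) = ((-310 - 1/234) - 37)*(-6/(1 + 2)) = (-72541/234 - 37)*(-6/3) = -(-81199)/(39*3) = -81199/234*(-2) = 81199/117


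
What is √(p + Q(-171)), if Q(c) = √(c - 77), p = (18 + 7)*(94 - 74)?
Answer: √(500 + 2*I*√62) ≈ 22.363 + 0.3521*I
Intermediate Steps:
p = 500 (p = 25*20 = 500)
Q(c) = √(-77 + c)
√(p + Q(-171)) = √(500 + √(-77 - 171)) = √(500 + √(-248)) = √(500 + 2*I*√62)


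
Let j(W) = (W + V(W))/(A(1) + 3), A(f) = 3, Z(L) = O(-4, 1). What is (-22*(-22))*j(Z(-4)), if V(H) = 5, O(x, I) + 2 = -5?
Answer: -484/3 ≈ -161.33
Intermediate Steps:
O(x, I) = -7 (O(x, I) = -2 - 5 = -7)
Z(L) = -7
j(W) = ⅚ + W/6 (j(W) = (W + 5)/(3 + 3) = (5 + W)/6 = (5 + W)*(⅙) = ⅚ + W/6)
(-22*(-22))*j(Z(-4)) = (-22*(-22))*(⅚ + (⅙)*(-7)) = 484*(⅚ - 7/6) = 484*(-⅓) = -484/3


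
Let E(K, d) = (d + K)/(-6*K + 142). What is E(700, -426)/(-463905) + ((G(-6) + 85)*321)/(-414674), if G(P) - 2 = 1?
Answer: -1022644128247/15012207494505 ≈ -0.068121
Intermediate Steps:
G(P) = 3 (G(P) = 2 + 1 = 3)
E(K, d) = (K + d)/(142 - 6*K)
E(700, -426)/(-463905) + ((G(-6) + 85)*321)/(-414674) = ((-1*700 - 1*(-426))/(2*(-71 + 3*700)))/(-463905) + ((3 + 85)*321)/(-414674) = ((-700 + 426)/(2*(-71 + 2100)))*(-1/463905) + (88*321)*(-1/414674) = ((½)*(-274)/2029)*(-1/463905) + 28248*(-1/414674) = ((½)*(1/2029)*(-274))*(-1/463905) - 14124/207337 = -137/2029*(-1/463905) - 14124/207337 = 137/941263245 - 14124/207337 = -1022644128247/15012207494505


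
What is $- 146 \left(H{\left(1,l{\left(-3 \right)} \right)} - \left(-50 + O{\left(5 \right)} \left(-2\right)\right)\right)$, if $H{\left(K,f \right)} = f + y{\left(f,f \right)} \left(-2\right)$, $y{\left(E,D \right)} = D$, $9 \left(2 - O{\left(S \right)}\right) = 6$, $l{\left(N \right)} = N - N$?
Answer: $- \frac{23068}{3} \approx -7689.3$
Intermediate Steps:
$l{\left(N \right)} = 0$
$O{\left(S \right)} = \frac{4}{3}$ ($O{\left(S \right)} = 2 - \frac{2}{3} = \frac{4}{3}$)
$H{\left(K,f \right)} = - f$ ($H{\left(K,f \right)} = f + f \left(-2\right) = f - 2 f = - f$)
$- 146 \left(H{\left(1,l{\left(-3 \right)} \right)} - \left(-50 + O{\left(5 \right)} \left(-2\right)\right)\right) = - 146 \left(\left(-1\right) 0 + \left(46 - \left(-4 + \frac{4}{3} \left(-2\right)\right)\right)\right) = - 146 \left(0 + \left(46 - \left(-4 - \frac{8}{3}\right)\right)\right) = - 146 \left(0 + \left(46 - - \frac{20}{3}\right)\right) = - 146 \left(0 + \left(46 + \frac{20}{3}\right)\right) = - 146 \left(0 + \frac{158}{3}\right) = \left(-146\right) \frac{158}{3} = - \frac{23068}{3}$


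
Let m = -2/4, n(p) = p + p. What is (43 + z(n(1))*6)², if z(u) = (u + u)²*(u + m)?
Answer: 34969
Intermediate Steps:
n(p) = 2*p
m = -½ (m = (¼)*(-2) = -½ ≈ -0.50000)
z(u) = 4*u²*(-½ + u) (z(u) = (u + u)²*(u - ½) = (2*u)²*(-½ + u) = (4*u²)*(-½ + u) = 4*u²*(-½ + u))
(43 + z(n(1))*6)² = (43 + ((2*1)²*(-2 + 4*(2*1)))*6)² = (43 + (2²*(-2 + 4*2))*6)² = (43 + (4*(-2 + 8))*6)² = (43 + (4*6)*6)² = (43 + 24*6)² = (43 + 144)² = 187² = 34969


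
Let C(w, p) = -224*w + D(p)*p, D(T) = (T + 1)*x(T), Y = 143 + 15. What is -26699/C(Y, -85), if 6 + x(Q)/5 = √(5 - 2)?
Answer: 118997443/1044155294 + 34041225*√3/2088310588 ≈ 0.14220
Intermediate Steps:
x(Q) = -30 + 5*√3 (x(Q) = -30 + 5*√(5 - 2) = -30 + 5*√3)
Y = 158
D(T) = (1 + T)*(-30 + 5*√3) (D(T) = (T + 1)*(-30 + 5*√3) = (1 + T)*(-30 + 5*√3))
C(w, p) = -224*w - 5*p*(1 + p)*(6 - √3) (C(w, p) = -224*w + (-5*(1 + p)*(6 - √3))*p = -224*w - 5*p*(1 + p)*(6 - √3))
-26699/C(Y, -85) = -26699/(-224*158 - 5*(-85)*(1 - 85)*(6 - √3)) = -26699/(-35392 - 5*(-85)*(-84)*(6 - √3)) = -26699/(-35392 + (-214200 + 35700*√3)) = -26699/(-249592 + 35700*√3)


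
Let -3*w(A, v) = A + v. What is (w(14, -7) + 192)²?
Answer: 323761/9 ≈ 35973.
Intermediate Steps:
w(A, v) = -A/3 - v/3 (w(A, v) = -(A + v)/3 = -A/3 - v/3)
(w(14, -7) + 192)² = ((-⅓*14 - ⅓*(-7)) + 192)² = ((-14/3 + 7/3) + 192)² = (-7/3 + 192)² = (569/3)² = 323761/9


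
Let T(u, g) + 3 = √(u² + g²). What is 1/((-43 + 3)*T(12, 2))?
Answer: -3/5560 - √37/2780 ≈ -0.0027276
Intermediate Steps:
T(u, g) = -3 + √(g² + u²) (T(u, g) = -3 + √(u² + g²) = -3 + √(g² + u²))
1/((-43 + 3)*T(12, 2)) = 1/((-43 + 3)*(-3 + √(2² + 12²))) = 1/(-40*(-3 + √(4 + 144))) = 1/(-40*(-3 + √148)) = 1/(-40*(-3 + 2*√37)) = 1/(120 - 80*√37)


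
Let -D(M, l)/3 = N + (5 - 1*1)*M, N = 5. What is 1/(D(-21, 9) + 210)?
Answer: 1/447 ≈ 0.0022371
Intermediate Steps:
D(M, l) = -15 - 12*M (D(M, l) = -3*(5 + (5 - 1*1)*M) = -3*(5 + (5 - 1)*M) = -3*(5 + 4*M) = -15 - 12*M)
1/(D(-21, 9) + 210) = 1/((-15 - 12*(-21)) + 210) = 1/((-15 + 252) + 210) = 1/(237 + 210) = 1/447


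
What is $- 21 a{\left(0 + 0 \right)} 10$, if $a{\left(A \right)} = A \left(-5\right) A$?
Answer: $0$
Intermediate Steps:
$a{\left(A \right)} = - 5 A^{2}$ ($a{\left(A \right)} = - 5 A A = - 5 A^{2}$)
$- 21 a{\left(0 + 0 \right)} 10 = - 21 \left(- 5 \left(0 + 0\right)^{2}\right) 10 = - 21 \left(- 5 \cdot 0^{2}\right) 10 = - 21 \left(\left(-5\right) 0\right) 10 = \left(-21\right) 0 \cdot 10 = 0 \cdot 10 = 0$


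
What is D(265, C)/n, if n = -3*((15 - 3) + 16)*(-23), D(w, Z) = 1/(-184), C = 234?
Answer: -1/355488 ≈ -2.8130e-6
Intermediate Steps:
D(w, Z) = -1/184
n = 1932 (n = -3*(12 + 16)*(-23) = -3*28*(-23) = -84*(-23) = 1932)
D(265, C)/n = -1/184/1932 = -1/184*1/1932 = -1/355488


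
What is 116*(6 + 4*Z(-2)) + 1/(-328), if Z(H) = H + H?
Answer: -380481/328 ≈ -1160.0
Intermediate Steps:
Z(H) = 2*H
116*(6 + 4*Z(-2)) + 1/(-328) = 116*(6 + 4*(2*(-2))) + 1/(-328) = 116*(6 + 4*(-4)) - 1/328 = 116*(6 - 16) - 1/328 = 116*(-10) - 1/328 = -1160 - 1/328 = -380481/328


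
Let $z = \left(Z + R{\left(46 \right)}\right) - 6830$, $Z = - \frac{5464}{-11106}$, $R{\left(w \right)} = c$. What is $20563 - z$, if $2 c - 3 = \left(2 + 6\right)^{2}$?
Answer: $\frac{303849143}{11106} \approx 27359.0$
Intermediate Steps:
$c = \frac{67}{2}$ ($c = \frac{3}{2} + \frac{\left(2 + 6\right)^{2}}{2} = \frac{3}{2} + \frac{8^{2}}{2} = \frac{3}{2} + \frac{1}{2} \cdot 64 = \frac{3}{2} + 32 = \frac{67}{2} \approx 33.5$)
$R{\left(w \right)} = \frac{67}{2}$
$Z = \frac{2732}{5553}$ ($Z = \left(-5464\right) \left(- \frac{1}{11106}\right) = \frac{2732}{5553} \approx 0.49199$)
$z = - \frac{75476465}{11106}$ ($z = \left(\frac{2732}{5553} + \frac{67}{2}\right) - 6830 = \frac{377515}{11106} - 6830 = - \frac{75476465}{11106} \approx -6796.0$)
$20563 - z = 20563 - - \frac{75476465}{11106} = 20563 + \frac{75476465}{11106} = \frac{303849143}{11106}$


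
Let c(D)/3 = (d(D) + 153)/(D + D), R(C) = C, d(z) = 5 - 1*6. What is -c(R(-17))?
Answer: 228/17 ≈ 13.412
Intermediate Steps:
d(z) = -1 (d(z) = 5 - 6 = -1)
c(D) = 228/D (c(D) = 3*((-1 + 153)/(D + D)) = 3*(152/((2*D))) = 3*(152*(1/(2*D))) = 3*(76/D) = 228/D)
-c(R(-17)) = -228/(-17) = -228*(-1)/17 = -1*(-228/17) = 228/17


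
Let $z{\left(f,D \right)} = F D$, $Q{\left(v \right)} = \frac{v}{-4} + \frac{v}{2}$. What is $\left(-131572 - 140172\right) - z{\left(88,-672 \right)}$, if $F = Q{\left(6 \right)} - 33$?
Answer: $-292912$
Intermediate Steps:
$Q{\left(v \right)} = \frac{v}{4}$ ($Q{\left(v \right)} = v \left(- \frac{1}{4}\right) + v \frac{1}{2} = - \frac{v}{4} + \frac{v}{2} = \frac{v}{4}$)
$F = - \frac{63}{2}$ ($F = \frac{1}{4} \cdot 6 - 33 = \frac{3}{2} - 33 = - \frac{63}{2} \approx -31.5$)
$z{\left(f,D \right)} = - \frac{63 D}{2}$
$\left(-131572 - 140172\right) - z{\left(88,-672 \right)} = \left(-131572 - 140172\right) - \left(- \frac{63}{2}\right) \left(-672\right) = -271744 - 21168 = -292912$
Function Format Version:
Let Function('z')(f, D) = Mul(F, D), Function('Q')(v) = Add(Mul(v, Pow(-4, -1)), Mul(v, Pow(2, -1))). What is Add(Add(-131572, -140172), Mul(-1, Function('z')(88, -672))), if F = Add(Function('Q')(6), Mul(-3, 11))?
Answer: -292912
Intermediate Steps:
Function('Q')(v) = Mul(Rational(1, 4), v) (Function('Q')(v) = Add(Mul(v, Rational(-1, 4)), Mul(v, Rational(1, 2))) = Add(Mul(Rational(-1, 4), v), Mul(Rational(1, 2), v)) = Mul(Rational(1, 4), v))
F = Rational(-63, 2) (F = Add(Mul(Rational(1, 4), 6), Mul(-3, 11)) = Add(Rational(3, 2), -33) = Rational(-63, 2) ≈ -31.500)
Function('z')(f, D) = Mul(Rational(-63, 2), D)
Add(Add(-131572, -140172), Mul(-1, Function('z')(88, -672))) = Add(Add(-131572, -140172), Mul(-1, Mul(Rational(-63, 2), -672))) = Add(-271744, Mul(-1, 21168)) = Add(-271744, -21168) = -292912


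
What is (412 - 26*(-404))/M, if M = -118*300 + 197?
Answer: -10916/35203 ≈ -0.31009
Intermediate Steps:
M = -35203 (M = -35400 + 197 = -35203)
(412 - 26*(-404))/M = (412 - 26*(-404))/(-35203) = (412 + 10504)*(-1/35203) = 10916*(-1/35203) = -10916/35203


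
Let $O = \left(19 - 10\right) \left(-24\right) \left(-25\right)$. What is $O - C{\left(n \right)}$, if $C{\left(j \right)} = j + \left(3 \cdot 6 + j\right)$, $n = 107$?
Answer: $5168$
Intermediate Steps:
$C{\left(j \right)} = 18 + 2 j$ ($C{\left(j \right)} = j + \left(18 + j\right) = 18 + 2 j$)
$O = 5400$ ($O = \left(19 - 10\right) \left(-24\right) \left(-25\right) = 9 \left(-24\right) \left(-25\right) = \left(-216\right) \left(-25\right) = 5400$)
$O - C{\left(n \right)} = 5400 - \left(18 + 2 \cdot 107\right) = 5400 - \left(18 + 214\right) = 5400 - 232 = 5168$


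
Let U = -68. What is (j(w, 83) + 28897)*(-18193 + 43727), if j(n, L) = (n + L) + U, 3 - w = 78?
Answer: 736323958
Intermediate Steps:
w = -75 (w = 3 - 1*78 = 3 - 78 = -75)
j(n, L) = -68 + L + n (j(n, L) = (n + L) - 68 = (L + n) - 68 = -68 + L + n)
(j(w, 83) + 28897)*(-18193 + 43727) = ((-68 + 83 - 75) + 28897)*(-18193 + 43727) = (-60 + 28897)*25534 = 28837*25534 = 736323958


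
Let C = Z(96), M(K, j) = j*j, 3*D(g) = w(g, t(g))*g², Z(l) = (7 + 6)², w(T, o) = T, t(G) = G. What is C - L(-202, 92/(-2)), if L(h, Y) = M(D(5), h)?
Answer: -40635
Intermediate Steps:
Z(l) = 169 (Z(l) = 13² = 169)
D(g) = g³/3 (D(g) = (g*g²)/3 = g³/3)
M(K, j) = j²
L(h, Y) = h²
C = 169
C - L(-202, 92/(-2)) = 169 - 1*(-202)² = 169 - 1*40804 = 169 - 40804 = -40635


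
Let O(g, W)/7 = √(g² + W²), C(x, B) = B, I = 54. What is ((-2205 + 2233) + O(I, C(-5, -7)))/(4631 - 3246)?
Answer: 28/1385 + 7*√2965/1385 ≈ 0.29542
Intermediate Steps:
O(g, W) = 7*√(W² + g²) (O(g, W) = 7*√(g² + W²) = 7*√(W² + g²))
((-2205 + 2233) + O(I, C(-5, -7)))/(4631 - 3246) = ((-2205 + 2233) + 7*√((-7)² + 54²))/(4631 - 3246) = (28 + 7*√(49 + 2916))/1385 = (28 + 7*√2965)*(1/1385) = 28/1385 + 7*√2965/1385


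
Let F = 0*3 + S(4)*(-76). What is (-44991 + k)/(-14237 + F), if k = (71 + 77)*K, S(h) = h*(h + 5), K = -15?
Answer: 47211/16973 ≈ 2.7815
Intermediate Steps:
S(h) = h*(5 + h)
k = -2220 (k = (71 + 77)*(-15) = 148*(-15) = -2220)
F = -2736 (F = 0*3 + (4*(5 + 4))*(-76) = 0 + (4*9)*(-76) = 0 + 36*(-76) = 0 - 2736 = -2736)
(-44991 + k)/(-14237 + F) = (-44991 - 2220)/(-14237 - 2736) = -47211/(-16973) = -47211*(-1/16973) = 47211/16973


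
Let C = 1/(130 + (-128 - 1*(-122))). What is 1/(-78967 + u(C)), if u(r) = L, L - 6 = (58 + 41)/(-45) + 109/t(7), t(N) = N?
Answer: -35/2763167 ≈ -1.2667e-5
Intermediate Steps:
C = 1/124 (C = 1/(130 + (-128 + 122)) = 1/(130 - 6) = 1/124 ≈ 0.0080645)
L = 678/35 (L = 6 + ((58 + 41)/(-45) + 109/7) = 6 + (99*(-1/45) + 109*(⅐)) = 6 + (-11/5 + 109/7) = 6 + 468/35 = 678/35 ≈ 19.371)
u(r) = 678/35
1/(-78967 + u(C)) = 1/(-78967 + 678/35) = 1/(-2763167/35) = -35/2763167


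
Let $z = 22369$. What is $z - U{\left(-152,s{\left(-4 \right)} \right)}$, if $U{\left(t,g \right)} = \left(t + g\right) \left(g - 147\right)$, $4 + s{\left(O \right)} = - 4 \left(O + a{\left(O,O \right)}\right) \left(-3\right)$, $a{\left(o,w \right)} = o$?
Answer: $-39875$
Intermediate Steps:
$s{\left(O \right)} = -4 + 24 O$ ($s{\left(O \right)} = -4 - 4 \left(O + O\right) \left(-3\right) = -4 - 4 \cdot 2 O \left(-3\right) = -4 - 4 \left(- 6 O\right) = -4 + 24 O$)
$U{\left(t,g \right)} = \left(-147 + g\right) \left(g + t\right)$ ($U{\left(t,g \right)} = \left(g + t\right) \left(-147 + g\right) = \left(-147 + g\right) \left(g + t\right)$)
$z - U{\left(-152,s{\left(-4 \right)} \right)} = 22369 - \left(\left(-4 + 24 \left(-4\right)\right)^{2} - 147 \left(-4 + 24 \left(-4\right)\right) - -22344 + \left(-4 + 24 \left(-4\right)\right) \left(-152\right)\right) = 22369 - \left(\left(-4 - 96\right)^{2} - 147 \left(-4 - 96\right) + 22344 + \left(-4 - 96\right) \left(-152\right)\right) = 22369 - \left(\left(-100\right)^{2} - -14700 + 22344 - -15200\right) = 22369 - \left(10000 + 14700 + 22344 + 15200\right) = 22369 - 62244 = -39875$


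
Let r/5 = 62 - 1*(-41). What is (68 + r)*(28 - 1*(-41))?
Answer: 40227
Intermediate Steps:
r = 515 (r = 5*(62 - 1*(-41)) = 5*(62 + 41) = 5*103 = 515)
(68 + r)*(28 - 1*(-41)) = (68 + 515)*(28 - 1*(-41)) = 583*(28 + 41) = 583*69 = 40227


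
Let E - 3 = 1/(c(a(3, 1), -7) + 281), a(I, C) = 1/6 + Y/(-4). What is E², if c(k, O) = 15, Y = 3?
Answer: 790321/87616 ≈ 9.0203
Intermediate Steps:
a(I, C) = -7/12 (a(I, C) = 1/6 + 3/(-4) = 1*(⅙) + 3*(-¼) = ⅙ - ¾ = -7/12)
E = 889/296 (E = 3 + 1/(15 + 281) = 3 + 1/296 = 889/296 ≈ 3.0034)
E² = (889/296)² = 790321/87616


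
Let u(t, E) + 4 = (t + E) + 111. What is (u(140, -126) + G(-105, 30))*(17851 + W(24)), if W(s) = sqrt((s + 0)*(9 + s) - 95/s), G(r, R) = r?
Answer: 285616 + 4*sqrt(113478)/3 ≈ 2.8607e+5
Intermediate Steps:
u(t, E) = 107 + E + t (u(t, E) = -4 + ((t + E) + 111) = -4 + ((E + t) + 111) = -4 + (111 + E + t) = 107 + E + t)
W(s) = sqrt(-95/s + s*(9 + s)) (W(s) = sqrt(s*(9 + s) - 95/s) = sqrt(-95/s + s*(9 + s)))
(u(140, -126) + G(-105, 30))*(17851 + W(24)) = ((107 - 126 + 140) - 105)*(17851 + sqrt((-95 + 24**2*(9 + 24))/24)) = (121 - 105)*(17851 + sqrt((-95 + 576*33)/24)) = 16*(17851 + sqrt((-95 + 19008)/24)) = 16*(17851 + sqrt((1/24)*18913)) = 16*(17851 + sqrt(18913/24)) = 16*(17851 + sqrt(113478)/12) = 285616 + 4*sqrt(113478)/3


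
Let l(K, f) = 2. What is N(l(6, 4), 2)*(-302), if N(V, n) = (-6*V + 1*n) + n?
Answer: 2416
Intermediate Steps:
N(V, n) = -6*V + 2*n (N(V, n) = (-6*V + n) + n = (n - 6*V) + n = -6*V + 2*n)
N(l(6, 4), 2)*(-302) = (-6*2 + 2*2)*(-302) = (-12 + 4)*(-302) = -8*(-302) = 2416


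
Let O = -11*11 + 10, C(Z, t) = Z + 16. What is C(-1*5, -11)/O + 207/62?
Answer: 22295/6882 ≈ 3.2396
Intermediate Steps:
C(Z, t) = 16 + Z
O = -111 (O = -121 + 10 = -111)
C(-1*5, -11)/O + 207/62 = (16 - 1*5)/(-111) + 207/62 = (16 - 5)*(-1/111) + 207*(1/62) = 11*(-1/111) + 207/62 = -11/111 + 207/62 = 22295/6882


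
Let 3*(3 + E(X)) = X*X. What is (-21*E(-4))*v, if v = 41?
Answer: -2009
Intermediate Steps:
E(X) = -3 + X²/3 (E(X) = -3 + (X*X)/3 = -3 + X²/3)
(-21*E(-4))*v = -21*(-3 + (⅓)*(-4)²)*41 = -21*(-3 + (⅓)*16)*41 = -21*(-3 + 16/3)*41 = -21*7/3*41 = -49*41 = -2009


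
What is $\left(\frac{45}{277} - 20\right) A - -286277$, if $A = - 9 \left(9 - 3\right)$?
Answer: $\frac{79595459}{277} \approx 2.8735 \cdot 10^{5}$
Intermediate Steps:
$A = -54$ ($A = \left(-9\right) 6 = -54$)
$\left(\frac{45}{277} - 20\right) A - -286277 = \left(\frac{45}{277} - 20\right) \left(-54\right) - -286277 = \left(45 \cdot \frac{1}{277} - 20\right) \left(-54\right) + 286277 = \left(\frac{45}{277} - 20\right) \left(-54\right) + 286277 = \left(- \frac{5495}{277}\right) \left(-54\right) + 286277 = \frac{296730}{277} + 286277 = \frac{79595459}{277}$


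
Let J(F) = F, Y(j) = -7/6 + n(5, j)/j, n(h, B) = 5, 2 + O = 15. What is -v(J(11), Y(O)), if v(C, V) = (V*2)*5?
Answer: 305/39 ≈ 7.8205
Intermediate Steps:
O = 13 (O = -2 + 15 = 13)
Y(j) = -7/6 + 5/j
v(C, V) = 10*V (v(C, V) = (2*V)*5 = 10*V)
-v(J(11), Y(O)) = -10*(-7/6 + 5/13) = -10*(-61)/78 = -1*(-305/39) = 305/39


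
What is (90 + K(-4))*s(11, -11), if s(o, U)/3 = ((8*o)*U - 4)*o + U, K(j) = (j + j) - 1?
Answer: -2600829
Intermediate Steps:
K(j) = -1 + 2*j (K(j) = 2*j - 1 = -1 + 2*j)
s(o, U) = 3*U + 3*o*(-4 + 8*U*o) (s(o, U) = 3*(((8*o)*U - 4)*o + U) = 3*((8*U*o - 4)*o + U) = 3*((-4 + 8*U*o)*o + U) = 3*(o*(-4 + 8*U*o) + U) = 3*(U + o*(-4 + 8*U*o)) = 3*U + 3*o*(-4 + 8*U*o))
(90 + K(-4))*s(11, -11) = (90 + (-1 + 2*(-4)))*(-12*11 + 3*(-11) + 24*(-11)*11²) = (90 + (-1 - 8))*(-132 - 33 + 24*(-11)*121) = (90 - 9)*(-132 - 33 - 31944) = 81*(-32109) = -2600829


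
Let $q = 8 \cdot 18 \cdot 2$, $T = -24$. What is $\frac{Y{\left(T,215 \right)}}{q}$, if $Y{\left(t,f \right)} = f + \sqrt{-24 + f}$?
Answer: $\frac{215}{288} + \frac{\sqrt{191}}{288} \approx 0.79451$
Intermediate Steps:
$q = 288$ ($q = 144 \cdot 2 = 288$)
$\frac{Y{\left(T,215 \right)}}{q} = \frac{215 + \sqrt{-24 + 215}}{288} = \left(215 + \sqrt{191}\right) \frac{1}{288} = \frac{215}{288} + \frac{\sqrt{191}}{288}$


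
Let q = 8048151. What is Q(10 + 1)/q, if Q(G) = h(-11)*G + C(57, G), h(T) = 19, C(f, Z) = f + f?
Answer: 323/8048151 ≈ 4.0133e-5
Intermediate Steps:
C(f, Z) = 2*f
Q(G) = 114 + 19*G (Q(G) = 19*G + 2*57 = 19*G + 114 = 114 + 19*G)
Q(10 + 1)/q = (114 + 19*(10 + 1))/8048151 = (114 + 19*11)*(1/8048151) = (114 + 209)*(1/8048151) = 323*(1/8048151) = 323/8048151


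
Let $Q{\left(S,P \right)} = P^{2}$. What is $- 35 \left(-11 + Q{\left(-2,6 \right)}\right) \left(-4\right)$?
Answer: $3500$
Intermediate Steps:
$- 35 \left(-11 + Q{\left(-2,6 \right)}\right) \left(-4\right) = - 35 \left(-11 + 6^{2}\right) \left(-4\right) = - 35 \left(-11 + 36\right) \left(-4\right) = \left(-35\right) 25 \left(-4\right) = \left(-875\right) \left(-4\right) = 3500$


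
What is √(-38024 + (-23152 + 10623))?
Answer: 3*I*√5617 ≈ 224.84*I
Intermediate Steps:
√(-38024 + (-23152 + 10623)) = √(-38024 - 12529) = √(-50553) = 3*I*√5617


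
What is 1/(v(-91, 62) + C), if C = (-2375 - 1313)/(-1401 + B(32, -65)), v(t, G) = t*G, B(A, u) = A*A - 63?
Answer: -55/309849 ≈ -0.00017751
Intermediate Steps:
B(A, u) = -63 + A² (B(A, u) = A² - 63 = -63 + A²)
v(t, G) = G*t
C = 461/55 (C = (-2375 - 1313)/(-1401 + (-63 + 32²)) = -3688/(-1401 + (-63 + 1024)) = -3688/(-1401 + 961) = -3688/(-440) = -3688*(-1/440) = 461/55 ≈ 8.3818)
1/(v(-91, 62) + C) = 1/(62*(-91) + 461/55) = 1/(-5642 + 461/55) = 1/(-309849/55) = -55/309849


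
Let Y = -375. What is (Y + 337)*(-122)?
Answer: 4636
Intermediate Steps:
(Y + 337)*(-122) = (-375 + 337)*(-122) = -38*(-122) = 4636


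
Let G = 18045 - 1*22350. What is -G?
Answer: 4305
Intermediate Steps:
G = -4305 (G = 18045 - 22350 = -4305)
-G = -1*(-4305) = 4305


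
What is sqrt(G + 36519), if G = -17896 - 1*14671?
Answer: 4*sqrt(247) ≈ 62.865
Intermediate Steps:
G = -32567 (G = -17896 - 14671 = -32567)
sqrt(G + 36519) = sqrt(-32567 + 36519) = sqrt(3952) = 4*sqrt(247)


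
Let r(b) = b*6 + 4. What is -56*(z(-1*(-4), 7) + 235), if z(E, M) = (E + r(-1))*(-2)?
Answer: -12936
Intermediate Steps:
r(b) = 4 + 6*b (r(b) = 6*b + 4 = 4 + 6*b)
z(E, M) = 4 - 2*E (z(E, M) = (E + (4 + 6*(-1)))*(-2) = (E + (4 - 6))*(-2) = (E - 2)*(-2) = (-2 + E)*(-2) = 4 - 2*E)
-56*(z(-1*(-4), 7) + 235) = -56*((4 - (-2)*(-4)) + 235) = -56*((4 - 2*4) + 235) = -56*((4 - 8) + 235) = -56*(-4 + 235) = -56*231 = -12936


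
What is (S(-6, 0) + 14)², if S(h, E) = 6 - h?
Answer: 676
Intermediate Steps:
(S(-6, 0) + 14)² = ((6 - 1*(-6)) + 14)² = ((6 + 6) + 14)² = (12 + 14)² = 26² = 676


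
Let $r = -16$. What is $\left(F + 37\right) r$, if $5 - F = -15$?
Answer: $-912$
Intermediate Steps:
$F = 20$ ($F = 5 - -15 = 5 + 15 = 20$)
$\left(F + 37\right) r = \left(20 + 37\right) \left(-16\right) = 57 \left(-16\right) = -912$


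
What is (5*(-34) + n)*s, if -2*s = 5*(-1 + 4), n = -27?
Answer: 2955/2 ≈ 1477.5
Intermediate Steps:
s = -15/2 (s = -5*(-1 + 4)/2 = -5*3/2 = -½*15 = -15/2 ≈ -7.5000)
(5*(-34) + n)*s = (5*(-34) - 27)*(-15/2) = (-170 - 27)*(-15/2) = -197*(-15/2) = 2955/2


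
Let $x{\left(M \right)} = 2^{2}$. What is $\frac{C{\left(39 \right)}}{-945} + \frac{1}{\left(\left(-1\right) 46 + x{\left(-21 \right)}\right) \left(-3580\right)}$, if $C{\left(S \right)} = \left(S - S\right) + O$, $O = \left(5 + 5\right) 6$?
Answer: $- \frac{4091}{64440} \approx -0.063485$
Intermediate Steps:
$O = 60$ ($O = 10 \cdot 6 = 60$)
$x{\left(M \right)} = 4$
$C{\left(S \right)} = 60$ ($C{\left(S \right)} = \left(S - S\right) + 60 = 0 + 60 = 60$)
$\frac{C{\left(39 \right)}}{-945} + \frac{1}{\left(\left(-1\right) 46 + x{\left(-21 \right)}\right) \left(-3580\right)} = \frac{60}{-945} + \frac{1}{\left(\left(-1\right) 46 + 4\right) \left(-3580\right)} = 60 \left(- \frac{1}{945}\right) + \frac{1}{-46 + 4} \left(- \frac{1}{3580}\right) = - \frac{4}{63} + \frac{1}{-42} \left(- \frac{1}{3580}\right) = - \frac{4}{63} - - \frac{1}{150360} = - \frac{4}{63} + \frac{1}{150360} = - \frac{4091}{64440}$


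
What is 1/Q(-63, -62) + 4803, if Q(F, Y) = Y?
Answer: 297785/62 ≈ 4803.0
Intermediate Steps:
1/Q(-63, -62) + 4803 = 1/(-62) + 4803 = -1/62 + 4803 = 297785/62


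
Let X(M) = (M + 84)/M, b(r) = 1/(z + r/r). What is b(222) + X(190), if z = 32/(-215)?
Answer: 45496/17385 ≈ 2.6170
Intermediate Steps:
z = -32/215 (z = 32*(-1/215) = -32/215 ≈ -0.14884)
b(r) = 215/183 (b(r) = 1/(-32/215 + r/r) = 1/(-32/215 + 1) = 1/(183/215) = 215/183)
X(M) = (84 + M)/M
b(222) + X(190) = 215/183 + (84 + 190)/190 = 215/183 + (1/190)*274 = 215/183 + 137/95 = 45496/17385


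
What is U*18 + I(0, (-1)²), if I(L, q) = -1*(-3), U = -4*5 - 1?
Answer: -375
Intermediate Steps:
U = -21 (U = -20 - 1 = -21)
I(L, q) = 3
U*18 + I(0, (-1)²) = -21*18 + 3 = -378 + 3 = -375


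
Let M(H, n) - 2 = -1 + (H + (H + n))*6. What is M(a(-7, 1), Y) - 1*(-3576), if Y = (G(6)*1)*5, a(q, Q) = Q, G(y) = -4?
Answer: 3469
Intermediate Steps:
Y = -20 (Y = -4*1*5 = -4*5 = -20)
M(H, n) = 1 + 6*n + 12*H (M(H, n) = 2 + (-1 + (H + (H + n))*6) = 2 + (-1 + (n + 2*H)*6) = 2 + (-1 + (6*n + 12*H)) = 2 + (-1 + 6*n + 12*H) = 1 + 6*n + 12*H)
M(a(-7, 1), Y) - 1*(-3576) = (1 + 6*(-20) + 12*1) - 1*(-3576) = (1 - 120 + 12) + 3576 = -107 + 3576 = 3469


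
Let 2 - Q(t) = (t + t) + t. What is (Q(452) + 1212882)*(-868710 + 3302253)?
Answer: 2948305483704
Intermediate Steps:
Q(t) = 2 - 3*t (Q(t) = 2 - ((t + t) + t) = 2 - (2*t + t) = 2 - 3*t)
(Q(452) + 1212882)*(-868710 + 3302253) = ((2 - 3*452) + 1212882)*(-868710 + 3302253) = ((2 - 1356) + 1212882)*2433543 = (-1354 + 1212882)*2433543 = 1211528*2433543 = 2948305483704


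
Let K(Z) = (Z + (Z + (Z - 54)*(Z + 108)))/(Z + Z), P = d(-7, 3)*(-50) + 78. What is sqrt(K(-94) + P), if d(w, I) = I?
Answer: I*sqrt(132493)/47 ≈ 7.7446*I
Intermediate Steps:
P = -72 (P = 3*(-50) + 78 = -150 + 78 = -72)
K(Z) = (2*Z + (-54 + Z)*(108 + Z))/(2*Z) (K(Z) = (Z + (Z + (-54 + Z)*(108 + Z)))/((2*Z)) = (2*Z + (-54 + Z)*(108 + Z))*(1/(2*Z)) = (2*Z + (-54 + Z)*(108 + Z))/(2*Z))
sqrt(K(-94) + P) = sqrt((28 + (1/2)*(-94) - 2916/(-94)) - 72) = sqrt((28 - 47 - 2916*(-1/94)) - 72) = sqrt((28 - 47 + 1458/47) - 72) = sqrt(565/47 - 72) = sqrt(-2819/47) = I*sqrt(132493)/47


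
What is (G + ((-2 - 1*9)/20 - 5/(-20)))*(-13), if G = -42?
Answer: 5499/10 ≈ 549.90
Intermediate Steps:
(G + ((-2 - 1*9)/20 - 5/(-20)))*(-13) = (-42 + ((-2 - 1*9)/20 - 5/(-20)))*(-13) = (-42 + ((-2 - 9)*(1/20) - 5*(-1/20)))*(-13) = (-42 + (-11*1/20 + ¼))*(-13) = (-42 + (-11/20 + ¼))*(-13) = (-42 - 3/10)*(-13) = -423/10*(-13) = 5499/10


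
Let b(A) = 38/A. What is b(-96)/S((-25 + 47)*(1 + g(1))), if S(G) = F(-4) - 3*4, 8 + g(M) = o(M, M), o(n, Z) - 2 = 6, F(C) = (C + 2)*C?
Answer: 19/192 ≈ 0.098958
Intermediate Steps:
F(C) = C*(2 + C) (F(C) = (2 + C)*C = C*(2 + C))
o(n, Z) = 8 (o(n, Z) = 2 + 6 = 8)
g(M) = 0 (g(M) = -8 + 8 = 0)
S(G) = -4 (S(G) = -4*(2 - 4) - 3*4 = -4*(-2) - 12 = 8 - 12 = -4)
b(-96)/S((-25 + 47)*(1 + g(1))) = (38/(-96))/(-4) = (38*(-1/96))*(-¼) = -19/48*(-¼) = 19/192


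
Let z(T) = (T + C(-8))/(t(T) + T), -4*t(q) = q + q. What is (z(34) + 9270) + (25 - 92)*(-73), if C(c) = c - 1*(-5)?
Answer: 240768/17 ≈ 14163.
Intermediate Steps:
t(q) = -q/2 (t(q) = -(q + q)/4 = -q/2)
C(c) = 5 + c (C(c) = c + 5 = 5 + c)
z(T) = 2*(-3 + T)/T (z(T) = (T + (5 - 8))/(-T/2 + T) = (T - 3)/((T/2)) = (-3 + T)*(2/T) = 2*(-3 + T)/T)
(z(34) + 9270) + (25 - 92)*(-73) = ((2 - 6/34) + 9270) + (25 - 92)*(-73) = ((2 - 6*1/34) + 9270) - 67*(-73) = ((2 - 3/17) + 9270) + 4891 = (31/17 + 9270) + 4891 = 157621/17 + 4891 = 240768/17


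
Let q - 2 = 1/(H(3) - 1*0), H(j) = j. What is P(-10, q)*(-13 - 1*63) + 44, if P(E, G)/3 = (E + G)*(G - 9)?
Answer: -34828/3 ≈ -11609.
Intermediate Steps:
q = 7/3 (q = 2 + 1/(3 - 1*0) = 2 + 1/(3 + 0) = 2 + 1/3 = 7/3 ≈ 2.3333)
P(E, G) = 3*(-9 + G)*(E + G) (P(E, G) = 3*((E + G)*(G - 9)) = 3*((E + G)*(-9 + G)) = 3*((-9 + G)*(E + G)) = 3*(-9 + G)*(E + G))
P(-10, q)*(-13 - 1*63) + 44 = (-27*(-10) - 27*7/3 + 3*(7/3)**2 + 3*(-10)*(7/3))*(-13 - 1*63) + 44 = (270 - 63 + 3*(49/9) - 70)*(-13 - 63) + 44 = (270 - 63 + 49/3 - 70)*(-76) + 44 = (460/3)*(-76) + 44 = -34960/3 + 44 = -34828/3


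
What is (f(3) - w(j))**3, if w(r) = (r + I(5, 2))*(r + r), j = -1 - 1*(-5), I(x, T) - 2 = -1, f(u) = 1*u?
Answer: -50653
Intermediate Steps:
f(u) = u
I(x, T) = 1 (I(x, T) = 2 - 1 = 1)
j = 4 (j = -1 + 5 = 4)
w(r) = 2*r*(1 + r) (w(r) = (r + 1)*(r + r) = (1 + r)*(2*r) = 2*r*(1 + r))
(f(3) - w(j))**3 = (3 - 2*4*(1 + 4))**3 = (3 - 2*4*5)**3 = (3 - 1*40)**3 = (3 - 40)**3 = (-37)**3 = -50653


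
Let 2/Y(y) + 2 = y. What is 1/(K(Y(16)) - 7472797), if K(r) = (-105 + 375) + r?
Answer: -7/52307688 ≈ -1.3382e-7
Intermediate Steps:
Y(y) = 2/(-2 + y)
K(r) = 270 + r
1/(K(Y(16)) - 7472797) = 1/((270 + 2/(-2 + 16)) - 7472797) = 1/((270 + 2/14) - 7472797) = 1/((270 + 2*(1/14)) - 7472797) = 1/((270 + ⅐) - 7472797) = 1/(1891/7 - 7472797) = 1/(-52307688/7) = -7/52307688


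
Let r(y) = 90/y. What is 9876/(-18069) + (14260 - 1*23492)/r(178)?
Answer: -4948934044/271035 ≈ -18259.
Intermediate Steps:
9876/(-18069) + (14260 - 1*23492)/r(178) = 9876/(-18069) + (14260 - 1*23492)/((90/178)) = 9876*(-1/18069) + (14260 - 23492)/((90*(1/178))) = -3292/6023 - 9232/45/89 = -3292/6023 - 9232*89/45 = -3292/6023 - 821648/45 = -4948934044/271035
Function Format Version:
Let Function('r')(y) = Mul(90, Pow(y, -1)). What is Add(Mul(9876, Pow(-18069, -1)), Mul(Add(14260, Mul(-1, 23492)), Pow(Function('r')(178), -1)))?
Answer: Rational(-4948934044, 271035) ≈ -18259.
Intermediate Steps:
Add(Mul(9876, Pow(-18069, -1)), Mul(Add(14260, Mul(-1, 23492)), Pow(Function('r')(178), -1))) = Add(Mul(9876, Pow(-18069, -1)), Mul(Add(14260, Mul(-1, 23492)), Pow(Mul(90, Pow(178, -1)), -1))) = Add(Mul(9876, Rational(-1, 18069)), Mul(Add(14260, -23492), Pow(Mul(90, Rational(1, 178)), -1))) = Add(Rational(-3292, 6023), Mul(-9232, Pow(Rational(45, 89), -1))) = Add(Rational(-3292, 6023), Mul(-9232, Rational(89, 45))) = Add(Rational(-3292, 6023), Rational(-821648, 45)) = Rational(-4948934044, 271035)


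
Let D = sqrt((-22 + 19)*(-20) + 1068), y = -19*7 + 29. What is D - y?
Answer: 104 + 2*sqrt(282) ≈ 137.59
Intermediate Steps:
y = -104 (y = -133 + 29 = -104)
D = 2*sqrt(282) (D = sqrt(-3*(-20) + 1068) = sqrt(60 + 1068) = sqrt(1128) = 2*sqrt(282) ≈ 33.586)
D - y = 2*sqrt(282) - 1*(-104) = 2*sqrt(282) + 104 = 104 + 2*sqrt(282)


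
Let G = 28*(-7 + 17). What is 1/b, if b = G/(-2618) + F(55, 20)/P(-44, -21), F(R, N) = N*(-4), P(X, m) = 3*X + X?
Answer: 187/65 ≈ 2.8769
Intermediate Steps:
P(X, m) = 4*X
F(R, N) = -4*N
G = 280 (G = 28*10 = 280)
b = 65/187 (b = 280/(-2618) + (-4*20)/((4*(-44))) = 280*(-1/2618) - 80/(-176) = -20/187 - 80*(-1/176) = -20/187 + 5/11 = 65/187 ≈ 0.34759)
1/b = 1/(65/187) = 187/65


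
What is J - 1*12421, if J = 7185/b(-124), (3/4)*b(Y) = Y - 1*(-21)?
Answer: -5139007/412 ≈ -12473.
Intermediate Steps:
b(Y) = 28 + 4*Y/3 (b(Y) = 4*(Y - 1*(-21))/3 = 4*(Y + 21)/3 = 4*(21 + Y)/3 = 28 + 4*Y/3)
J = -21555/412 (J = 7185/(28 + (4/3)*(-124)) = 7185/(28 - 496/3) = 7185/(-412/3) = 7185*(-3/412) = -21555/412 ≈ -52.318)
J - 1*12421 = -21555/412 - 1*12421 = -21555/412 - 12421 = -5139007/412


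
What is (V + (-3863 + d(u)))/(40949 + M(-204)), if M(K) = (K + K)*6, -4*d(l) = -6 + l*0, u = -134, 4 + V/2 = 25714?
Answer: 95117/77002 ≈ 1.2353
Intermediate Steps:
V = 51420 (V = -8 + 2*25714 = -8 + 51428 = 51420)
d(l) = 3/2 (d(l) = -(-6 + l*0)/4 = -(-6 + 0)/4 = -1/4*(-6) = 3/2)
M(K) = 12*K (M(K) = (2*K)*6 = 12*K)
(V + (-3863 + d(u)))/(40949 + M(-204)) = (51420 + (-3863 + 3/2))/(40949 + 12*(-204)) = (51420 - 7723/2)/(40949 - 2448) = (95117/2)/38501 = (95117/2)*(1/38501) = 95117/77002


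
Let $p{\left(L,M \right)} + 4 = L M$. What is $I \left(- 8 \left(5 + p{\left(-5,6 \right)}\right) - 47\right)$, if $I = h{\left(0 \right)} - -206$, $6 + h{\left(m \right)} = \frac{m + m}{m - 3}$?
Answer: $37000$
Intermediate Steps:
$p{\left(L,M \right)} = -4 + L M$
$h{\left(m \right)} = -6 + \frac{2 m}{-3 + m}$ ($h{\left(m \right)} = -6 + \frac{m + m}{m - 3} = -6 + \frac{2 m}{-3 + m}$)
$I = 200$ ($I = \frac{2 \left(9 - 0\right)}{-3 + 0} - -206 = \frac{2 \left(9 + 0\right)}{-3} + 206 = 2 \left(- \frac{1}{3}\right) 9 + 206 = -6 + 206 = 200$)
$I \left(- 8 \left(5 + p{\left(-5,6 \right)}\right) - 47\right) = 200 \left(- 8 \left(5 - 34\right) - 47\right) = 200 \left(\left(-8\right) \left(-29\right) - 47\right) = 200 \left(232 - 47\right) = 200 \cdot 185 = 37000$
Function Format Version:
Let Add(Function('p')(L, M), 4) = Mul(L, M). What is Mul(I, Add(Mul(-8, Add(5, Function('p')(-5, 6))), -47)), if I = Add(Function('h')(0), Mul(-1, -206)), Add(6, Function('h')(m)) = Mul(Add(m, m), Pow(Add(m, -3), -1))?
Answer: 37000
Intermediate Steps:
Function('p')(L, M) = Add(-4, Mul(L, M))
Function('h')(m) = Add(-6, Mul(2, m, Pow(Add(-3, m), -1))) (Function('h')(m) = Add(-6, Mul(Add(m, m), Pow(Add(m, -3), -1))) = Add(-6, Mul(Mul(2, m), Pow(Add(-3, m), -1))) = Add(-6, Mul(2, m, Pow(Add(-3, m), -1))))
I = 200 (I = Add(Mul(2, Pow(Add(-3, 0), -1), Add(9, Mul(-2, 0))), Mul(-1, -206)) = Add(Mul(2, Pow(-3, -1), Add(9, 0)), 206) = Add(Mul(2, Rational(-1, 3), 9), 206) = Add(-6, 206) = 200)
Mul(I, Add(Mul(-8, Add(5, Function('p')(-5, 6))), -47)) = Mul(200, Add(Mul(-8, Add(5, Add(-4, Mul(-5, 6)))), -47)) = Mul(200, Add(Mul(-8, Add(5, Add(-4, -30))), -47)) = Mul(200, Add(Mul(-8, Add(5, -34)), -47)) = Mul(200, Add(Mul(-8, -29), -47)) = Mul(200, Add(232, -47)) = Mul(200, 185) = 37000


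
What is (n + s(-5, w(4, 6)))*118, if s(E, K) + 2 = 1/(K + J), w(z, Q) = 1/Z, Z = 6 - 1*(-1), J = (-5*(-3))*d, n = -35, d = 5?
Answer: -1147845/263 ≈ -4364.4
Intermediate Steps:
J = 75 (J = -5*(-3)*5 = 15*5 = 75)
Z = 7 (Z = 6 + 1 = 7)
w(z, Q) = ⅐ (w(z, Q) = 1/7 = ⅐)
s(E, K) = -2 + 1/(75 + K) (s(E, K) = -2 + 1/(K + 75) = -2 + 1/(75 + K))
(n + s(-5, w(4, 6)))*118 = (-35 + (-149 - 2*⅐)/(75 + ⅐))*118 = (-35 + (-149 - 2/7)/(526/7))*118 = (-35 + (7/526)*(-1045/7))*118 = (-35 - 1045/526)*118 = -19455/526*118 = -1147845/263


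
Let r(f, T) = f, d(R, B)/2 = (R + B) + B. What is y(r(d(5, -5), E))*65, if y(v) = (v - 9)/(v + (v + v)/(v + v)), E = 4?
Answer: 1235/9 ≈ 137.22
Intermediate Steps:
d(R, B) = 2*R + 4*B (d(R, B) = 2*((R + B) + B) = 2*((B + R) + B) = 2*(R + 2*B) = 2*R + 4*B)
y(v) = (-9 + v)/(1 + v) (y(v) = (-9 + v)/(v + (2*v)/((2*v))) = (-9 + v)/(v + (2*v)*(1/(2*v))) = (-9 + v)/(v + 1) = (-9 + v)/(1 + v))
y(r(d(5, -5), E))*65 = ((-9 + (2*5 + 4*(-5)))/(1 + (2*5 + 4*(-5))))*65 = ((-9 + (10 - 20))/(1 + (10 - 20)))*65 = ((-9 - 10)/(1 - 10))*65 = (-19/(-9))*65 = -⅑*(-19)*65 = (19/9)*65 = 1235/9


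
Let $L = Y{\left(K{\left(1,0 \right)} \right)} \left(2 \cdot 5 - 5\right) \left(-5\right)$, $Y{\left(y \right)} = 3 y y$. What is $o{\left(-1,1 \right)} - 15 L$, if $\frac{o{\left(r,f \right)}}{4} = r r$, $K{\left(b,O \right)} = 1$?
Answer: $1129$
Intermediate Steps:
$Y{\left(y \right)} = 3 y^{2}$
$L = -75$ ($L = 3 \cdot 1^{2} \left(2 \cdot 5 - 5\right) \left(-5\right) = 3 \cdot 1 \left(10 - 5\right) \left(-5\right) = 3 \cdot 5 \left(-5\right) = 3 \left(-25\right) = -75$)
$o{\left(r,f \right)} = 4 r^{2}$ ($o{\left(r,f \right)} = 4 r r = 4 r^{2}$)
$o{\left(-1,1 \right)} - 15 L = 4 \left(-1\right)^{2} - -1125 = 4 \cdot 1 + 1125 = 4 + 1125 = 1129$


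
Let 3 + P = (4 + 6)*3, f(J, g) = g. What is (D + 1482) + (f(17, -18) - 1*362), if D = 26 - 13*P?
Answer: 777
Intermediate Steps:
P = 27 (P = -3 + (4 + 6)*3 = -3 + 10*3 = -3 + 30 = 27)
D = -325 (D = 26 - 13*27 = 26 - 351 = -325)
(D + 1482) + (f(17, -18) - 1*362) = (-325 + 1482) + (-18 - 1*362) = 1157 + (-18 - 362) = 1157 - 380 = 777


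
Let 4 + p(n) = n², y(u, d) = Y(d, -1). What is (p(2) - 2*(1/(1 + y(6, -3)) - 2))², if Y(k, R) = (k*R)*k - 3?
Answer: 2116/121 ≈ 17.488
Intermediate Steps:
Y(k, R) = -3 + R*k² (Y(k, R) = (R*k)*k - 3 = R*k² - 3 = -3 + R*k²)
y(u, d) = -3 - d²
p(n) = -4 + n²
(p(2) - 2*(1/(1 + y(6, -3)) - 2))² = ((-4 + 2²) - 2*(1/(1 + (-3 - 1*(-3)²)) - 2))² = ((-4 + 4) - 2*(1/(1 + (-3 - 1*9)) - 2))² = (0 - 2*(1/(1 + (-3 - 9)) - 2))² = (0 - 2*(1/(1 - 12) - 2))² = (0 - 2*(1/(-11) - 2))² = (0 - 2*(-1/11 - 2))² = (0 - 2*(-23/11))² = (0 + 46/11)² = (46/11)² = 2116/121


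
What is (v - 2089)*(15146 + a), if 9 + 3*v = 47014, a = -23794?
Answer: -352302224/3 ≈ -1.1743e+8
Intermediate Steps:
v = 47005/3 (v = -3 + (⅓)*47014 = -3 + 47014/3 = 47005/3 ≈ 15668.)
(v - 2089)*(15146 + a) = (47005/3 - 2089)*(15146 - 23794) = (40738/3)*(-8648) = -352302224/3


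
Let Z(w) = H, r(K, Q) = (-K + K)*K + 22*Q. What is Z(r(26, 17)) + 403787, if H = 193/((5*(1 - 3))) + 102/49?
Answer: 197847193/490 ≈ 4.0377e+5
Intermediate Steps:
H = -8437/490 (H = 193/((5*(-2))) + 102*(1/49) = 193/(-10) + 102/49 = 193*(-⅒) + 102/49 = -193/10 + 102/49 = -8437/490 ≈ -17.218)
r(K, Q) = 22*Q (r(K, Q) = 0*K + 22*Q = 0 + 22*Q = 22*Q)
Z(w) = -8437/490
Z(r(26, 17)) + 403787 = -8437/490 + 403787 = 197847193/490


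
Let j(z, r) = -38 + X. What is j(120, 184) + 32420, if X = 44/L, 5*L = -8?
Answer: 64709/2 ≈ 32355.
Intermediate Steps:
L = -8/5 (L = (⅕)*(-8) = -8/5 ≈ -1.6000)
X = -55/2 (X = 44/(-8/5) = 44*(-5/8) = -55/2 ≈ -27.500)
j(z, r) = -131/2 (j(z, r) = -38 - 55/2 = -131/2)
j(120, 184) + 32420 = -131/2 + 32420 = 64709/2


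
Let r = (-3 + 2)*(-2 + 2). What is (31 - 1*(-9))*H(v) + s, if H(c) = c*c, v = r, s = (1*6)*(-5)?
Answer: -30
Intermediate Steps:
s = -30 (s = 6*(-5) = -30)
r = 0 (r = -1*0 = 0)
v = 0
H(c) = c²
(31 - 1*(-9))*H(v) + s = (31 - 1*(-9))*0² - 30 = (31 + 9)*0 - 30 = 40*0 - 30 = 0 - 30 = -30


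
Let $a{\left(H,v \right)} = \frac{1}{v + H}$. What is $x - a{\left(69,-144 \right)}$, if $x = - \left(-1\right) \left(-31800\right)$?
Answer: $- \frac{2384999}{75} \approx -31800.0$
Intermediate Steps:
$a{\left(H,v \right)} = \frac{1}{H + v}$
$x = -31800$ ($x = \left(-1\right) 31800 = -31800$)
$x - a{\left(69,-144 \right)} = -31800 - \frac{1}{69 - 144} = -31800 - \frac{1}{-75} = -31800 - - \frac{1}{75} = -31800 + \frac{1}{75} = - \frac{2384999}{75}$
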